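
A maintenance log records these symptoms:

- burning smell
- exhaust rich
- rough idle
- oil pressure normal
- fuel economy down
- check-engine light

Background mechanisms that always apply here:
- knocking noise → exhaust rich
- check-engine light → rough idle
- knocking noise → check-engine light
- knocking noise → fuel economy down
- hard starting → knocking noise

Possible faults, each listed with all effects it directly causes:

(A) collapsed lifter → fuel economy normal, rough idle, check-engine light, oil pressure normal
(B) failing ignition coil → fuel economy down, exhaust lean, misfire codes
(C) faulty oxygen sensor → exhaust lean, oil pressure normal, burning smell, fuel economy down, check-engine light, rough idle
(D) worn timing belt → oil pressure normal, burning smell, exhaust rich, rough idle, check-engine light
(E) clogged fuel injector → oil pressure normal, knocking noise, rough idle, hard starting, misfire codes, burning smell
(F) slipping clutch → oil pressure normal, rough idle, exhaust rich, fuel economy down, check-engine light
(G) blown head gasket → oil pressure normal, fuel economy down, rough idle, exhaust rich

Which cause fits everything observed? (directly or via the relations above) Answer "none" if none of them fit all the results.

Checking each candidate against the observations:
(A) collapsed lifter — burning smell ✗; exhaust rich ✗; rough idle ✓; oil pressure normal ✓; fuel economy down ✗; check-engine light ✓
(B) failing ignition coil — fails on burning smell, exhaust rich, rough idle, oil pressure normal, check-engine light (predicts exhaust lean, not exhaust rich)
(C) faulty oxygen sensor — burning smell ✓; exhaust rich ✗; rough idle ✓; oil pressure normal ✓; fuel economy down ✓; check-engine light ✓
(D) worn timing belt — burning smell ✓; exhaust rich ✓; rough idle ✓; oil pressure normal ✓; fuel economy down ✗; check-engine light ✓
(E) clogged fuel injector — burning smell ✓; exhaust rich ✓ (via knocking noise → exhaust rich); rough idle ✓; oil pressure normal ✓; fuel economy down ✓ (via knocking noise → fuel economy down); check-engine light ✓ (via knocking noise → check-engine light)
(F) slipping clutch — burning smell ✗; exhaust rich ✓; rough idle ✓; oil pressure normal ✓; fuel economy down ✓; check-engine light ✓
(G) blown head gasket — burning smell ✗; exhaust rich ✓; rough idle ✓; oil pressure normal ✓; fuel economy down ✓; check-engine light ✗
(E) is the only candidate with no mismatches.

E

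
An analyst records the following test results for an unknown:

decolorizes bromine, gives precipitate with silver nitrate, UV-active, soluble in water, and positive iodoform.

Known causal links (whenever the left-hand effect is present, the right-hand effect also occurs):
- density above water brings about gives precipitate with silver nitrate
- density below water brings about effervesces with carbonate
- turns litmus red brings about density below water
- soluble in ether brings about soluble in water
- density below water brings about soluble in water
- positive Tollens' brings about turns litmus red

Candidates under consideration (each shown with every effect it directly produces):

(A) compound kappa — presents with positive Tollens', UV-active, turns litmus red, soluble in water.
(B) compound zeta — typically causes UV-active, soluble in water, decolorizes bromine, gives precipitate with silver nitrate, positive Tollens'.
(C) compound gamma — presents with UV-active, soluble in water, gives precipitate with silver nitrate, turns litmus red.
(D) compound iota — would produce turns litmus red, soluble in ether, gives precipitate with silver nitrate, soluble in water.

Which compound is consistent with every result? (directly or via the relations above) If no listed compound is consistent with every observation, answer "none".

Per-candidate check:
(A) compound kappa — decolorizes bromine -; gives precipitate with silver nitrate -; UV-active +; soluble in water +; positive iodoform -
(B) compound zeta — decolorizes bromine +; gives precipitate with silver nitrate +; UV-active +; soluble in water +; positive iodoform -
(C) compound gamma — decolorizes bromine -; gives precipitate with silver nitrate +; UV-active +; soluble in water +; positive iodoform -
(D) compound iota — decolorizes bromine -; gives precipitate with silver nitrate +; UV-active -; soluble in water +; positive iodoform -
No candidate is consistent with all observations.

none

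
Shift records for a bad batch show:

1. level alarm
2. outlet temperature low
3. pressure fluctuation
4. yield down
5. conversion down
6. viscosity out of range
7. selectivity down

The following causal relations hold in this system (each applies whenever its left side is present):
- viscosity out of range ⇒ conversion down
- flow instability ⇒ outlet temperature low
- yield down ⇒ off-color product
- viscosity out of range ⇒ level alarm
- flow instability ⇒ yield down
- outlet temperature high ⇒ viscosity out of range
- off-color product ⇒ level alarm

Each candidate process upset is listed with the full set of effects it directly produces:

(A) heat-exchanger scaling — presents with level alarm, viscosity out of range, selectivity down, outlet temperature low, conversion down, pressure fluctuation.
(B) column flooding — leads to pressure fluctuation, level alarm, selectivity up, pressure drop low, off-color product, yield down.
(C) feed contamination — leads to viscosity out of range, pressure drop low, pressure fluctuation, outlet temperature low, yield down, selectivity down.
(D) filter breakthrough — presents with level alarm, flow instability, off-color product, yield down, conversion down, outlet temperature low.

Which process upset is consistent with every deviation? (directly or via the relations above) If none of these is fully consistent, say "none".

Testing each hypothesis:
(A) heat-exchanger scaling — does not account for yield down
(B) column flooding — level alarm +; outlet temperature low -; pressure fluctuation +; yield down +; conversion down -; viscosity out of range -; selectivity down -
(C) feed contamination — level alarm + (through viscosity out of range → level alarm); outlet temperature low +; pressure fluctuation +; yield down +; conversion down + (through viscosity out of range → conversion down); viscosity out of range +; selectivity down +
(D) filter breakthrough — level alarm +; outlet temperature low +; pressure fluctuation -; yield down +; conversion down +; viscosity out of range -; selectivity down -
Only (C) is consistent with every observation.

C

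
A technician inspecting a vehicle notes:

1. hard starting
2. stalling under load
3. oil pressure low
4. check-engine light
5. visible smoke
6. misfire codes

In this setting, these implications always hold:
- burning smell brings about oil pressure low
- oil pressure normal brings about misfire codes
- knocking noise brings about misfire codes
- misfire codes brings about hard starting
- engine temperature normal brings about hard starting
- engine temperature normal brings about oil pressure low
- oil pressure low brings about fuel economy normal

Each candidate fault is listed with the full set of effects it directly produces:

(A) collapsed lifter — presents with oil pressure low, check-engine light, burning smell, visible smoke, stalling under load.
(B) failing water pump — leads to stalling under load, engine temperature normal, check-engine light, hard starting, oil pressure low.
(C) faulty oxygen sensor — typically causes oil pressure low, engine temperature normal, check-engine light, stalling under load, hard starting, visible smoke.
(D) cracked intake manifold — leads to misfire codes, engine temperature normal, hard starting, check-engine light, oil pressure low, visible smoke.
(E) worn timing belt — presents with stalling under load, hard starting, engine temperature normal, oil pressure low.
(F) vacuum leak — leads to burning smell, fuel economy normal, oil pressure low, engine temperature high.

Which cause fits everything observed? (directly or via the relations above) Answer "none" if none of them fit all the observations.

none

Checking each candidate against the observations:
(A) collapsed lifter — hard starting -; stalling under load +; oil pressure low +; check-engine light +; visible smoke +; misfire codes -
(B) failing water pump — hard starting +; stalling under load +; oil pressure low +; check-engine light +; visible smoke -; misfire codes -
(C) faulty oxygen sensor — hard starting +; stalling under load +; oil pressure low +; check-engine light +; visible smoke +; misfire codes -
(D) cracked intake manifold — does not account for stalling under load
(E) worn timing belt — does not account for check-engine light, visible smoke, misfire codes
(F) vacuum leak — hard starting -; stalling under load -; oil pressure low +; check-engine light -; visible smoke -; misfire codes -
Every candidate fails on at least one observation.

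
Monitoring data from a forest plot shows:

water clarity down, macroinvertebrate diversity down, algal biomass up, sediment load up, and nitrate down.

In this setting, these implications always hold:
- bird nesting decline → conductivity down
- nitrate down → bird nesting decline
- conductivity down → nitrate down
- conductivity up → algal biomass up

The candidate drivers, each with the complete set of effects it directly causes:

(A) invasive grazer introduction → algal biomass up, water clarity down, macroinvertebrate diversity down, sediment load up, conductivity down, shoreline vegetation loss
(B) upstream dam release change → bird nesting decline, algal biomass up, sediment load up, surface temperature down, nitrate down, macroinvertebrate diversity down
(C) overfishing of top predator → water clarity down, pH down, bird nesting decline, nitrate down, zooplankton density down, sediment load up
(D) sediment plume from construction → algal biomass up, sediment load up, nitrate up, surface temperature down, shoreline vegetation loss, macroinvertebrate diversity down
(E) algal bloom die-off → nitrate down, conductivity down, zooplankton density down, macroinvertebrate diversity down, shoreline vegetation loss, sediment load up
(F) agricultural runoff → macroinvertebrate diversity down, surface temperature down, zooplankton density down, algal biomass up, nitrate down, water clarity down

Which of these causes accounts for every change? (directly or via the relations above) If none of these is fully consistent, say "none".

Testing each hypothesis:
(A) invasive grazer introduction — water clarity down ✓; macroinvertebrate diversity down ✓; algal biomass up ✓; sediment load up ✓; nitrate down ✓ (via conductivity down → nitrate down)
(B) upstream dam release change — water clarity down ✗; macroinvertebrate diversity down ✓; algal biomass up ✓; sediment load up ✓; nitrate down ✓
(C) overfishing of top predator — does not account for macroinvertebrate diversity down, algal biomass up
(D) sediment plume from construction — water clarity down ✗; macroinvertebrate diversity down ✓; algal biomass up ✓; sediment load up ✓; nitrate down ✗
(E) algal bloom die-off — does not account for water clarity down, algal biomass up
(F) agricultural runoff — water clarity down ✓; macroinvertebrate diversity down ✓; algal biomass up ✓; sediment load up ✗; nitrate down ✓
(A) alone accounts for all the evidence.

A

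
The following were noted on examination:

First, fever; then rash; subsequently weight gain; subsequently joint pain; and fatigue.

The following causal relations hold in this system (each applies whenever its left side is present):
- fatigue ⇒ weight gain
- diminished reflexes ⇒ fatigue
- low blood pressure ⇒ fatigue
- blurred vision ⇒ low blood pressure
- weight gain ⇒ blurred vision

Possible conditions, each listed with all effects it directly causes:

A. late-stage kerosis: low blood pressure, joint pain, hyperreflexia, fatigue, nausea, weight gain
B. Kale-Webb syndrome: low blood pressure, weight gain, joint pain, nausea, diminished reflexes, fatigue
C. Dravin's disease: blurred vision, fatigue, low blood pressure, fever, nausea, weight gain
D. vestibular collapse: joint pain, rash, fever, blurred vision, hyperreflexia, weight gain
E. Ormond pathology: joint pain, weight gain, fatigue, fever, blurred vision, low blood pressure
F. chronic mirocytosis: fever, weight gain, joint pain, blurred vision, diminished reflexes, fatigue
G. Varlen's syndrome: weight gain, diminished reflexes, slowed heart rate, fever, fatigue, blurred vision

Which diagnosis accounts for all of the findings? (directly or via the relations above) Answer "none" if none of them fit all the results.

For each candidate, compare predicted effects to what was observed:
(A) late-stage kerosis — fever miss; rash miss; weight gain match; joint pain match; fatigue match
(B) Kale-Webb syndrome — does not account for fever, rash
(C) Dravin's disease — does not account for rash, joint pain
(D) vestibular collapse — accounts for every observation (fatigue via blurred vision → low blood pressure → fatigue)
(E) Ormond pathology — fever match; rash miss; weight gain match; joint pain match; fatigue match
(F) chronic mirocytosis — does not account for rash
(G) Varlen's syndrome — fever match; rash miss; weight gain match; joint pain miss; fatigue match
(D) is the only candidate with no mismatches.

D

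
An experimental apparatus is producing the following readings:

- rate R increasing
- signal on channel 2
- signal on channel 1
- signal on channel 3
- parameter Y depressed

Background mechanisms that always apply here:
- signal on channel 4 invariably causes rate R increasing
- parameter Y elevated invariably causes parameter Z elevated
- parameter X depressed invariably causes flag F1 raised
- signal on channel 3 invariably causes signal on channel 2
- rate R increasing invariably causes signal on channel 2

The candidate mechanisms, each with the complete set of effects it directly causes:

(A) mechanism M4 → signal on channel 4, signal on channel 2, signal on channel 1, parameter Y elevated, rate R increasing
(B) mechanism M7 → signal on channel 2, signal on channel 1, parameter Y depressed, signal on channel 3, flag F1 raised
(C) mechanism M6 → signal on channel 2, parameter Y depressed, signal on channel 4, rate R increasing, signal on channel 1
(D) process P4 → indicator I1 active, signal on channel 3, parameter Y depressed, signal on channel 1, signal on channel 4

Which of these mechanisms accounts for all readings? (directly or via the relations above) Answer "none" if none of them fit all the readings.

D

Testing each hypothesis:
(A) mechanism M4 — rate R increasing ✓; signal on channel 2 ✓; signal on channel 1 ✓; signal on channel 3 ✗; parameter Y depressed ✗
(B) mechanism M7 — does not account for rate R increasing
(C) mechanism M6 — does not account for signal on channel 3
(D) process P4 — rate R increasing ✓ (via signal on channel 4 → rate R increasing); signal on channel 2 ✓ (via signal on channel 3 → signal on channel 2); signal on channel 1 ✓; signal on channel 3 ✓; parameter Y depressed ✓
(D) alone accounts for all the evidence.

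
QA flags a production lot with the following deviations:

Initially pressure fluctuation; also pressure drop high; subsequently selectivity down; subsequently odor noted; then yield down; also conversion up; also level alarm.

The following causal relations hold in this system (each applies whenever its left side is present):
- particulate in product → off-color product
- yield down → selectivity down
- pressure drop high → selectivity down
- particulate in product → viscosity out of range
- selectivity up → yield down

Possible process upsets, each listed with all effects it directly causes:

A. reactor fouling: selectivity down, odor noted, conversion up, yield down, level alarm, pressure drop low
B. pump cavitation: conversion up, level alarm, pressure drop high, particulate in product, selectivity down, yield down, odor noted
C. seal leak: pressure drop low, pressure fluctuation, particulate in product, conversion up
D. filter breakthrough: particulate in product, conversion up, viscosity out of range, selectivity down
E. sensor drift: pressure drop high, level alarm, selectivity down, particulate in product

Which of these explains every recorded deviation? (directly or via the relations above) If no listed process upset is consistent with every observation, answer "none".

Testing each hypothesis:
(A) reactor fouling — pressure fluctuation miss; pressure drop high miss; selectivity down match; odor noted match; yield down match; conversion up match; level alarm match
(B) pump cavitation — does not account for pressure fluctuation
(C) seal leak — pressure fluctuation match; pressure drop high miss; selectivity down miss; odor noted miss; yield down miss; conversion up match; level alarm miss
(D) filter breakthrough — pressure fluctuation miss; pressure drop high miss; selectivity down match; odor noted miss; yield down miss; conversion up match; level alarm miss
(E) sensor drift — pressure fluctuation miss; pressure drop high match; selectivity down match; odor noted miss; yield down miss; conversion up miss; level alarm match
None of the listed candidates fits everything.

none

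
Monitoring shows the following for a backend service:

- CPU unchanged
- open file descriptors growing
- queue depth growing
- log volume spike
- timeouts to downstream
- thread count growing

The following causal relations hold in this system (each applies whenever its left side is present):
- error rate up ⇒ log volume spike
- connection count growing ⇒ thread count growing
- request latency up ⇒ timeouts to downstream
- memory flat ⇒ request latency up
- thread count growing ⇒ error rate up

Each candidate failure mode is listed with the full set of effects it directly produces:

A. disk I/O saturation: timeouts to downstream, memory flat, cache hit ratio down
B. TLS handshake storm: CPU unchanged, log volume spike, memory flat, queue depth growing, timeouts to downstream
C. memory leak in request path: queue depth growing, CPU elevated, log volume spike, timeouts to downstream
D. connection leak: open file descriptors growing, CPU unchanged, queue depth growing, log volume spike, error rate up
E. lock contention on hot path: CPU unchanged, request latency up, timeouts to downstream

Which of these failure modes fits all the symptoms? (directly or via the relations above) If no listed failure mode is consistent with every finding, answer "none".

none

Per-candidate check:
(A) disk I/O saturation — does not account for CPU unchanged, open file descriptors growing, queue depth growing, log volume spike, thread count growing
(B) TLS handshake storm — CPU unchanged yes; open file descriptors growing NO; queue depth growing yes; log volume spike yes; timeouts to downstream yes; thread count growing NO
(C) memory leak in request path — fails on CPU unchanged, open file descriptors growing, thread count growing (predicts CPU elevated, not CPU unchanged)
(D) connection leak — CPU unchanged yes; open file descriptors growing yes; queue depth growing yes; log volume spike yes; timeouts to downstream NO; thread count growing NO
(E) lock contention on hot path — does not account for open file descriptors growing, queue depth growing, log volume spike, thread count growing
No candidate is consistent with all observations.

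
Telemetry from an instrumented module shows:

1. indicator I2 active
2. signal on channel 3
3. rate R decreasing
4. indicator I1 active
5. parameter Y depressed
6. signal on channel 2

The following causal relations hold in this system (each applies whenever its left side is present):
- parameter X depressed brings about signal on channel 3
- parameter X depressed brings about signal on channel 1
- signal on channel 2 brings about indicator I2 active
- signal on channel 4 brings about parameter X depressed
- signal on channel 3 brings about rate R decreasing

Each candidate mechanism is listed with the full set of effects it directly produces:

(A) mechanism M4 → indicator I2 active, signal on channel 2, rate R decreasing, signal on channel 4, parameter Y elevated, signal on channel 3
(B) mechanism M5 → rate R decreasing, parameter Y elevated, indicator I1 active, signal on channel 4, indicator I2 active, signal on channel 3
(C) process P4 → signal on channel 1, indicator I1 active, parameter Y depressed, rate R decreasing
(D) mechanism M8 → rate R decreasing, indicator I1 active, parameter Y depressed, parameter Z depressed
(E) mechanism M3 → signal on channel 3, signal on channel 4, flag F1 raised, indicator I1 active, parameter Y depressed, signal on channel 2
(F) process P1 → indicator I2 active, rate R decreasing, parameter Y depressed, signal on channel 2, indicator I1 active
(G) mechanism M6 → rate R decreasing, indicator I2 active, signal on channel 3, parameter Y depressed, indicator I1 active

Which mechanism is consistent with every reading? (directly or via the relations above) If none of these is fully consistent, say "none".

E

Testing each hypothesis:
(A) mechanism M4 — indicator I2 active ✓; signal on channel 3 ✓; rate R decreasing ✓; indicator I1 active ✗; parameter Y depressed ✗; signal on channel 2 ✓
(B) mechanism M5 — indicator I2 active ✓; signal on channel 3 ✓; rate R decreasing ✓; indicator I1 active ✓; parameter Y depressed ✗; signal on channel 2 ✗
(C) process P4 — does not account for indicator I2 active, signal on channel 3, signal on channel 2
(D) mechanism M8 — does not account for indicator I2 active, signal on channel 3, signal on channel 2
(E) mechanism M3 — indicator I2 active ✓ (through signal on channel 2 → indicator I2 active); signal on channel 3 ✓; rate R decreasing ✓ (through signal on channel 3 → rate R decreasing); indicator I1 active ✓; parameter Y depressed ✓; signal on channel 2 ✓
(F) process P1 — indicator I2 active ✓; signal on channel 3 ✗; rate R decreasing ✓; indicator I1 active ✓; parameter Y depressed ✓; signal on channel 2 ✓
(G) mechanism M6 — does not account for signal on channel 2
Only (E) is consistent with every observation.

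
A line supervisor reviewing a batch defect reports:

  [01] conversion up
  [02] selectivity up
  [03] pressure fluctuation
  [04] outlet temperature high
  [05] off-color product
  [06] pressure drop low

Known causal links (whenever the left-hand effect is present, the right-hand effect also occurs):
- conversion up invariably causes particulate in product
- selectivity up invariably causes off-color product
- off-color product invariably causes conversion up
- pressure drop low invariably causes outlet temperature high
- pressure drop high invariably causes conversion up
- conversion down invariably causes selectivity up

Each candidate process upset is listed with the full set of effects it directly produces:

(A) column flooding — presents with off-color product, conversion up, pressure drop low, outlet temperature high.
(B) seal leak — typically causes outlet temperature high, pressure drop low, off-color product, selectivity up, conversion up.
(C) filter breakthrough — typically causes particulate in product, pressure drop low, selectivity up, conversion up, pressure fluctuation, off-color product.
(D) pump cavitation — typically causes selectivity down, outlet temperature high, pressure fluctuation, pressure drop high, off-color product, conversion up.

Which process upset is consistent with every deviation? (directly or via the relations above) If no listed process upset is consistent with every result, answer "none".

C

Checking each candidate against the observations:
(A) column flooding — does not account for selectivity up, pressure fluctuation
(B) seal leak — conversion up +; selectivity up +; pressure fluctuation -; outlet temperature high +; off-color product +; pressure drop low +
(C) filter breakthrough — accounts for every observation (outlet temperature high via pressure drop low → outlet temperature high)
(D) pump cavitation — conversion up +; selectivity up -; pressure fluctuation +; outlet temperature high +; off-color product +; pressure drop low -
(C) is the only candidate with no mismatches.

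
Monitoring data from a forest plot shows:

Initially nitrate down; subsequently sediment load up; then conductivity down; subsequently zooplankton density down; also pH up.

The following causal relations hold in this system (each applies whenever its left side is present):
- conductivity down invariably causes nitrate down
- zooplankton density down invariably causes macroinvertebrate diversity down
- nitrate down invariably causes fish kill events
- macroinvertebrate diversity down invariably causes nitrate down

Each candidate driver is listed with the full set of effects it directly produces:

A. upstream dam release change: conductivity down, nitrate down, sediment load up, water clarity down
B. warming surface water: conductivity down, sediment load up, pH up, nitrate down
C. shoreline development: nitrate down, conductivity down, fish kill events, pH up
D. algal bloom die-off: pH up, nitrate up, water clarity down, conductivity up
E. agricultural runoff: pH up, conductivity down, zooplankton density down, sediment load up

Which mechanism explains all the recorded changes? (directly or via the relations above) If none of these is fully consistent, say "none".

E

Testing each hypothesis:
(A) upstream dam release change — does not account for zooplankton density down, pH up
(B) warming surface water — does not account for zooplankton density down
(C) shoreline development — nitrate down ✓; sediment load up ✗; conductivity down ✓; zooplankton density down ✗; pH up ✓
(D) algal bloom die-off — nitrate down ✗; sediment load up ✗; conductivity down ✗; zooplankton density down ✗; pH up ✓
(E) agricultural runoff — nitrate down ✓ (by conductivity down → nitrate down); sediment load up ✓; conductivity down ✓; zooplankton density down ✓; pH up ✓
Only (E) is consistent with every observation.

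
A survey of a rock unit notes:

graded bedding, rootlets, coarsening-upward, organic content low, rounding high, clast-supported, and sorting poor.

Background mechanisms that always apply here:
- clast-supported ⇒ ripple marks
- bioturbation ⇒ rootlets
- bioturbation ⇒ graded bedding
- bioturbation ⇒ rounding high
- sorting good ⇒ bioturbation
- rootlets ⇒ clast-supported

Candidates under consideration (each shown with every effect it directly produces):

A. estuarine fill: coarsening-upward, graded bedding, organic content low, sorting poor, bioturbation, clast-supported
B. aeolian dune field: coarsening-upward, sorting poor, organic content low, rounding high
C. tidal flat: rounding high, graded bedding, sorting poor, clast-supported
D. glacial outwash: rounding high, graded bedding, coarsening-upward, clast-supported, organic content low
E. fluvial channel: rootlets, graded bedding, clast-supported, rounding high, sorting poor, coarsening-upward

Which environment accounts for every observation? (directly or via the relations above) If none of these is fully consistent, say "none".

Checking each candidate against the observations:
(A) estuarine fill — accounts for every observation (rootlets via bioturbation → rootlets)
(B) aeolian dune field — graded bedding ✗; rootlets ✗; coarsening-upward ✓; organic content low ✓; rounding high ✓; clast-supported ✗; sorting poor ✓
(C) tidal flat — graded bedding ✓; rootlets ✗; coarsening-upward ✗; organic content low ✗; rounding high ✓; clast-supported ✓; sorting poor ✓
(D) glacial outwash — graded bedding ✓; rootlets ✗; coarsening-upward ✓; organic content low ✓; rounding high ✓; clast-supported ✓; sorting poor ✗
(E) fluvial channel — does not account for organic content low
Only (A) is consistent with every observation.

A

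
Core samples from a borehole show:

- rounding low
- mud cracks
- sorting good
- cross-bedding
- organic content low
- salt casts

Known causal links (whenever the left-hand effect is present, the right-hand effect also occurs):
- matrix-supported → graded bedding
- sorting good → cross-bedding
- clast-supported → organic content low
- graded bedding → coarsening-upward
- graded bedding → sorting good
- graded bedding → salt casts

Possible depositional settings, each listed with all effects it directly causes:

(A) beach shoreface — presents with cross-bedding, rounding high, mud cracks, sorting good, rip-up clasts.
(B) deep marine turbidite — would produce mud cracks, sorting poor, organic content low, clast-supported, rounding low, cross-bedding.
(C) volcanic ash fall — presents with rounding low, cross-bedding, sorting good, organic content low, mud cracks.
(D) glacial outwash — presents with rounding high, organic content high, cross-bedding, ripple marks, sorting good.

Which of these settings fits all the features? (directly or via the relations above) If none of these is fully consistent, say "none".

Testing each hypothesis:
(A) beach shoreface — rounding low -; mud cracks +; sorting good +; cross-bedding +; organic content low -; salt casts -
(B) deep marine turbidite — fails on sorting good, salt casts (predicts sorting poor, not sorting good)
(C) volcanic ash fall — rounding low +; mud cracks +; sorting good +; cross-bedding +; organic content low +; salt casts -
(D) glacial outwash — fails on rounding low, mud cracks, organic content low, salt casts (predicts rounding high, not rounding low; predicts organic content high, not organic content low)
Every candidate fails on at least one observation.

none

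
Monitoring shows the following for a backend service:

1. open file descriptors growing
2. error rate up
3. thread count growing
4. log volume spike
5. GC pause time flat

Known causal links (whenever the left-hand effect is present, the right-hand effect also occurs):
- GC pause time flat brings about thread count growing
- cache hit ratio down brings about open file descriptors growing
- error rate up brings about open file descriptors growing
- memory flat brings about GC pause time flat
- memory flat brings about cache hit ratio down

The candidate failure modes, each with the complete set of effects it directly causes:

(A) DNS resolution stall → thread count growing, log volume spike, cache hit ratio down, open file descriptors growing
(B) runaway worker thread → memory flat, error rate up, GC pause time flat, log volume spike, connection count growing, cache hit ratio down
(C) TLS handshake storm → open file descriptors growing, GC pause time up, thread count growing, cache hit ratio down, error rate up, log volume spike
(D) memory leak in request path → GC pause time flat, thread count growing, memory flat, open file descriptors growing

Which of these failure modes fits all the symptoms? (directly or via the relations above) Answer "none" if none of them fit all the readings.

B

For each candidate, compare predicted effects to what was observed:
(A) DNS resolution stall — does not account for error rate up, GC pause time flat
(B) runaway worker thread — open file descriptors growing match (by cache hit ratio down → open file descriptors growing); error rate up match; thread count growing match (by GC pause time flat → thread count growing); log volume spike match; GC pause time flat match
(C) TLS handshake storm — open file descriptors growing match; error rate up match; thread count growing match; log volume spike match; GC pause time flat miss
(D) memory leak in request path — open file descriptors growing match; error rate up miss; thread count growing match; log volume spike miss; GC pause time flat match
(B) is the only candidate with no mismatches.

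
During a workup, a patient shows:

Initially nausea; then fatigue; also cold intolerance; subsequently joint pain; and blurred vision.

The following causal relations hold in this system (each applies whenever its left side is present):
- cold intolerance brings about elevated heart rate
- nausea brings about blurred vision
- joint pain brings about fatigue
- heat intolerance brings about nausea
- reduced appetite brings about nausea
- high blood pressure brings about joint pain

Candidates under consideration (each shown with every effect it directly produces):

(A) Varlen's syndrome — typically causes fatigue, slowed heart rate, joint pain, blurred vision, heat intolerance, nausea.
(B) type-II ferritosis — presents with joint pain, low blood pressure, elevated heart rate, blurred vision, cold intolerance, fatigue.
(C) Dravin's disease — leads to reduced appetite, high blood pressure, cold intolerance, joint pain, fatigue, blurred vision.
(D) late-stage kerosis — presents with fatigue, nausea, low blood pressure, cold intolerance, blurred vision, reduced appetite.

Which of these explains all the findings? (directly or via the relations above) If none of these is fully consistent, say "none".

C

Checking each candidate against the observations:
(A) Varlen's syndrome — fails on cold intolerance (predicts heat intolerance, not cold intolerance)
(B) type-II ferritosis — does not account for nausea
(C) Dravin's disease — accounts for every observation (nausea by reduced appetite → nausea)
(D) late-stage kerosis — does not account for joint pain
(C) alone accounts for all the evidence.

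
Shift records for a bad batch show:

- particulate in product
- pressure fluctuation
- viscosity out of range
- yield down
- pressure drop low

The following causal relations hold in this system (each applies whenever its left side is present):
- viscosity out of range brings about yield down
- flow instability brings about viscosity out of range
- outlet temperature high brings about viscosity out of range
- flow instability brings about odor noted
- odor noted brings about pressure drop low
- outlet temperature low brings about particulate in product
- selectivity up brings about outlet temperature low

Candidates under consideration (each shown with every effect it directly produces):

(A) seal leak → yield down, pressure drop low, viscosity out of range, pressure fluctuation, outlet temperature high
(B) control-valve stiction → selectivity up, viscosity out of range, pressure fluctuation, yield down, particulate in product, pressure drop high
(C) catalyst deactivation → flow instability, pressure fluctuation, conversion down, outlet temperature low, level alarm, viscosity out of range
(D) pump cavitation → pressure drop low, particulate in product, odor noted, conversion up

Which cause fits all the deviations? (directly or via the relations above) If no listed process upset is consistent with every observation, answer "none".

Testing each hypothesis:
(A) seal leak — particulate in product ✗; pressure fluctuation ✓; viscosity out of range ✓; yield down ✓; pressure drop low ✓
(B) control-valve stiction — fails on pressure drop low (predicts pressure drop high, not pressure drop low)
(C) catalyst deactivation — particulate in product ✓ (by outlet temperature low → particulate in product); pressure fluctuation ✓; viscosity out of range ✓; yield down ✓ (by viscosity out of range → yield down); pressure drop low ✓ (by flow instability → odor noted → pressure drop low)
(D) pump cavitation — particulate in product ✓; pressure fluctuation ✗; viscosity out of range ✗; yield down ✗; pressure drop low ✓
Only (C) is consistent with every observation.

C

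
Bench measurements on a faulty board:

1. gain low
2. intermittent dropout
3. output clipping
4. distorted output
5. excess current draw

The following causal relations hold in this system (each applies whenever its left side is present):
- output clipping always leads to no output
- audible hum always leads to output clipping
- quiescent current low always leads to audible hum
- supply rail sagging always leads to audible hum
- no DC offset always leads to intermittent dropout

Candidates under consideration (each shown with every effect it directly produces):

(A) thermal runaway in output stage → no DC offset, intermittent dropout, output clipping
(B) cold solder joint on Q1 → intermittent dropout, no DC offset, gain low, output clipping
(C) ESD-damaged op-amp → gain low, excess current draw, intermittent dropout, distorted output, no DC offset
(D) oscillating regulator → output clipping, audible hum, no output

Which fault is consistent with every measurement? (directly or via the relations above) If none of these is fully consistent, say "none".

For each candidate, compare predicted effects to what was observed:
(A) thermal runaway in output stage — does not account for gain low, distorted output, excess current draw
(B) cold solder joint on Q1 — gain low ✓; intermittent dropout ✓; output clipping ✓; distorted output ✗; excess current draw ✗
(C) ESD-damaged op-amp — gain low ✓; intermittent dropout ✓; output clipping ✗; distorted output ✓; excess current draw ✓
(D) oscillating regulator — gain low ✗; intermittent dropout ✗; output clipping ✓; distorted output ✗; excess current draw ✗
None of the listed candidates fits everything.

none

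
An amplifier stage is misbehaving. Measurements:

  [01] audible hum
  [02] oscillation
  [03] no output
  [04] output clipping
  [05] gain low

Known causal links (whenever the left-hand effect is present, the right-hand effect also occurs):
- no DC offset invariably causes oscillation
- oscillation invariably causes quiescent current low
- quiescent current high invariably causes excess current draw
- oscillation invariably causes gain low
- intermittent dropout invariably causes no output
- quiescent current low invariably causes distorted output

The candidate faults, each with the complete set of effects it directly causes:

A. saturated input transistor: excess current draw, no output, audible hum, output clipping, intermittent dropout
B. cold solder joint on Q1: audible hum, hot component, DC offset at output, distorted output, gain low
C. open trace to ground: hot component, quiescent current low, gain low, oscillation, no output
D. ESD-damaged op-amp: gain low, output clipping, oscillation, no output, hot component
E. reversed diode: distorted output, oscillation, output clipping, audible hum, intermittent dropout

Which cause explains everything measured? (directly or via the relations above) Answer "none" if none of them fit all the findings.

For each candidate, compare predicted effects to what was observed:
(A) saturated input transistor — audible hum match; oscillation miss; no output match; output clipping match; gain low miss
(B) cold solder joint on Q1 — audible hum match; oscillation miss; no output miss; output clipping miss; gain low match
(C) open trace to ground — does not account for audible hum, output clipping
(D) ESD-damaged op-amp — audible hum miss; oscillation match; no output match; output clipping match; gain low match
(E) reversed diode — audible hum match; oscillation match; no output match (through intermittent dropout → no output); output clipping match; gain low match (through oscillation → gain low)
Only (E) is consistent with every observation.

E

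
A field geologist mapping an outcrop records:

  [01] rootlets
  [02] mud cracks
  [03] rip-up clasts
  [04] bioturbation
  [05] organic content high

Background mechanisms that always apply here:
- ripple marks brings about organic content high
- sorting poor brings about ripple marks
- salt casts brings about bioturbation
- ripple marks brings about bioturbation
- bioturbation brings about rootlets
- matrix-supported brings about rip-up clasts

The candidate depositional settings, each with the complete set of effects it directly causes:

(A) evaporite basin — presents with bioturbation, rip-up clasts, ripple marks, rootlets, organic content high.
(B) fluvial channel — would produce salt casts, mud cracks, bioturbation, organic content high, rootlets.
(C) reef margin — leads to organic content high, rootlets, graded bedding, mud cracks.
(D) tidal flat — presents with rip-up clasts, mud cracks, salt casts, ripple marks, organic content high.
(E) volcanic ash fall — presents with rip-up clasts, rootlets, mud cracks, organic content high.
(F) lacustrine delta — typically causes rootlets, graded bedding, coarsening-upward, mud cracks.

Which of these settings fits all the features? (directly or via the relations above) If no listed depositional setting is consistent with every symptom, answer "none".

D

For each candidate, compare predicted effects to what was observed:
(A) evaporite basin — rootlets yes; mud cracks NO; rip-up clasts yes; bioturbation yes; organic content high yes
(B) fluvial channel — rootlets yes; mud cracks yes; rip-up clasts NO; bioturbation yes; organic content high yes
(C) reef margin — does not account for rip-up clasts, bioturbation
(D) tidal flat — rootlets yes (through ripple marks → bioturbation → rootlets); mud cracks yes; rip-up clasts yes; bioturbation yes (through ripple marks → bioturbation); organic content high yes
(E) volcanic ash fall — does not account for bioturbation
(F) lacustrine delta — rootlets yes; mud cracks yes; rip-up clasts NO; bioturbation NO; organic content high NO
(D) is the only candidate with no mismatches.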